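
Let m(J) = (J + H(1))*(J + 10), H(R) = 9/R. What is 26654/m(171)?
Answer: 13327/16290 ≈ 0.81811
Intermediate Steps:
m(J) = (9 + J)*(10 + J) (m(J) = (J + 9/1)*(J + 10) = (J + 9*1)*(10 + J) = (J + 9)*(10 + J) = (9 + J)*(10 + J))
26654/m(171) = 26654/(90 + 171² + 19*171) = 26654/(90 + 29241 + 3249) = 26654/32580 = 26654*(1/32580) = 13327/16290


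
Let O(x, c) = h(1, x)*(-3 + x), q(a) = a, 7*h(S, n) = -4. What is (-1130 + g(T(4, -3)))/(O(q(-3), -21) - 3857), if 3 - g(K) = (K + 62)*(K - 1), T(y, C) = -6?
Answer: 1029/5395 ≈ 0.19073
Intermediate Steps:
g(K) = 3 - (-1 + K)*(62 + K) (g(K) = 3 - (K + 62)*(K - 1) = 3 - (62 + K)*(-1 + K) = 3 - (-1 + K)*(62 + K))
h(S, n) = -4/7 (h(S, n) = (⅐)*(-4) = -4/7)
O(x, c) = 12/7 - 4*x/7 (O(x, c) = -4*(-3 + x)/7 = 12/7 - 4*x/7)
(-1130 + g(T(4, -3)))/(O(q(-3), -21) - 3857) = (-1130 + (65 - 1*(-6)² - 61*(-6)))/((12/7 - 4/7*(-3)) - 3857) = (-1130 + (65 - 1*36 + 366))/((12/7 + 12/7) - 3857) = (-1130 + (65 - 36 + 366))/(24/7 - 3857) = (-1130 + 395)/(-26975/7) = -735*(-7/26975) = 1029/5395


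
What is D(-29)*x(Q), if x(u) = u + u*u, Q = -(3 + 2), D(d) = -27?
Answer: -540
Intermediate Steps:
Q = -5 (Q = -1*5 = -5)
x(u) = u + u²
D(-29)*x(Q) = -(-135)*(1 - 5) = -(-135)*(-4) = -27*20 = -540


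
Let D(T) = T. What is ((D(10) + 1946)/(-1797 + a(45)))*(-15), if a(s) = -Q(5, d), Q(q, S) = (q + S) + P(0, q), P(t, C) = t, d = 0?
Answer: 14670/901 ≈ 16.282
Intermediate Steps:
Q(q, S) = S + q (Q(q, S) = (q + S) + 0 = (S + q) + 0 = S + q)
a(s) = -5 (a(s) = -(0 + 5) = -1*5 = -5)
((D(10) + 1946)/(-1797 + a(45)))*(-15) = ((10 + 1946)/(-1797 - 5))*(-15) = (1956/(-1802))*(-15) = (1956*(-1/1802))*(-15) = -978/901*(-15) = 14670/901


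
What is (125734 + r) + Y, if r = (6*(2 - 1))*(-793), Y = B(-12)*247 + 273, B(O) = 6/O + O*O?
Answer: 313387/2 ≈ 1.5669e+5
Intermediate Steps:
B(O) = O² + 6/O (B(O) = 6/O + O² = O² + 6/O)
Y = 71435/2 (Y = ((6 + (-12)³)/(-12))*247 + 273 = -(6 - 1728)/12*247 + 273 = -1/12*(-1722)*247 + 273 = (287/2)*247 + 273 = 70889/2 + 273 = 71435/2 ≈ 35718.)
r = -4758 (r = (6*1)*(-793) = 6*(-793) = -4758)
(125734 + r) + Y = (125734 - 4758) + 71435/2 = 120976 + 71435/2 = 313387/2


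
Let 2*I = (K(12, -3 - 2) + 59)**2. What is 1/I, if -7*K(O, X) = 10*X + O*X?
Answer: 98/273529 ≈ 0.00035828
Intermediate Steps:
K(O, X) = -10*X/7 - O*X/7 (K(O, X) = -(10*X + O*X)/7 = -10*X/7 - O*X/7)
I = 273529/98 (I = (-(-3 - 2)*(10 + 12)/7 + 59)**2/2 = (-1/7*(-5)*22 + 59)**2/2 = (110/7 + 59)**2/2 = (523/7)**2/2 = (1/2)*(273529/49) = 273529/98 ≈ 2791.1)
1/I = 1/(273529/98) = 98/273529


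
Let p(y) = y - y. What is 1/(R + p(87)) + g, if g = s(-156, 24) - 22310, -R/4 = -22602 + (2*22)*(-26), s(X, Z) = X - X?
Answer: -2119093039/94984 ≈ -22310.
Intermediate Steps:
p(y) = 0
s(X, Z) = 0
R = 94984 (R = -4*(-22602 + (2*22)*(-26)) = -4*(-22602 + 44*(-26)) = -4*(-22602 - 1144) = -4*(-23746) = 94984)
g = -22310 (g = 0 - 22310 = -22310)
1/(R + p(87)) + g = 1/(94984 + 0) - 22310 = 1/94984 - 22310 = -2119093039/94984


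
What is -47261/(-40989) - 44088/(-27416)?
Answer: 387853826/140469303 ≈ 2.7611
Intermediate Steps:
-47261/(-40989) - 44088/(-27416) = -47261*(-1/40989) - 44088*(-1/27416) = 47261/40989 + 5511/3427 = 387853826/140469303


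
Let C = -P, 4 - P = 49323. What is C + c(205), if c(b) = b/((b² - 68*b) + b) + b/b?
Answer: 6806161/138 ≈ 49320.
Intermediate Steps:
P = -49319 (P = 4 - 1*49323 = 4 - 49323 = -49319)
C = 49319 (C = -1*(-49319) = 49319)
c(b) = 1 + b/(b² - 67*b) (c(b) = b/(b² - 67*b) + 1 = 1 + b/(b² - 67*b))
C + c(205) = 49319 + (-66 + 205)/(-67 + 205) = 49319 + 139/138 = 6806161/138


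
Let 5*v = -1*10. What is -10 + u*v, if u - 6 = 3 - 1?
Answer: -26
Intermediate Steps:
v = -2 (v = (-1*10)/5 = (⅕)*(-10) = -2)
u = 8 (u = 6 + (3 - 1) = 6 + 2 = 8)
-10 + u*v = -10 + 8*(-2) = -10 - 16 = -26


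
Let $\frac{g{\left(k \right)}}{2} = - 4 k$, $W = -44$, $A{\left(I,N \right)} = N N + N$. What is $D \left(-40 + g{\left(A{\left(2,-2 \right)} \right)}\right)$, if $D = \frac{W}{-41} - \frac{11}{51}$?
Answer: $- \frac{100408}{2091} \approx -48.019$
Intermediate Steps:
$A{\left(I,N \right)} = N + N^{2}$ ($A{\left(I,N \right)} = N^{2} + N = N + N^{2}$)
$D = \frac{1793}{2091}$ ($D = - \frac{44}{-41} - \frac{11}{51} = \left(-44\right) \left(- \frac{1}{41}\right) - \frac{11}{51} = \frac{44}{41} - \frac{11}{51} = \frac{1793}{2091} \approx 0.85748$)
$g{\left(k \right)} = - 8 k$ ($g{\left(k \right)} = 2 \left(- 4 k\right) = - 8 k$)
$D \left(-40 + g{\left(A{\left(2,-2 \right)} \right)}\right) = \frac{1793 \left(-40 - 8 \left(- 2 \left(1 - 2\right)\right)\right)}{2091} = \frac{1793 \left(-40 - 8 \left(\left(-2\right) \left(-1\right)\right)\right)}{2091} = \frac{1793 \left(-40 - 16\right)}{2091} = \frac{1793}{2091} \left(-56\right) = - \frac{100408}{2091}$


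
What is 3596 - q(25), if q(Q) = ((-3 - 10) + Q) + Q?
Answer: 3559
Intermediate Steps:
q(Q) = -13 + 2*Q (q(Q) = (-13 + Q) + Q = -13 + 2*Q)
3596 - q(25) = 3596 - (-13 + 2*25) = 3596 - (-13 + 50) = 3596 - 1*37 = 3596 - 37 = 3559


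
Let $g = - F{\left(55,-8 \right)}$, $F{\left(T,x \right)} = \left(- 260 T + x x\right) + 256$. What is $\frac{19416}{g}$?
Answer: $\frac{1618}{1165} \approx 1.3888$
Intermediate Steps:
$F{\left(T,x \right)} = 256 + x^{2} - 260 T$ ($F{\left(T,x \right)} = \left(- 260 T + x^{2}\right) + 256 = \left(x^{2} - 260 T\right) + 256 = 256 + x^{2} - 260 T$)
$g = 13980$ ($g = - (256 + \left(-8\right)^{2} - 14300) = - (256 + 64 - 14300) = \left(-1\right) \left(-13980\right) = 13980$)
$\frac{19416}{g} = \frac{19416}{13980} = 19416 \cdot \frac{1}{13980} = \frac{1618}{1165}$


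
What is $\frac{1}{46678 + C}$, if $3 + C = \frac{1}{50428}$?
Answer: $\frac{50428}{2353726901} \approx 2.1425 \cdot 10^{-5}$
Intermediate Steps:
$C = - \frac{151283}{50428}$ ($C = -3 + \frac{1}{50428} = - \frac{151283}{50428} \approx -3.0$)
$\frac{1}{46678 + C} = \frac{1}{46678 - \frac{151283}{50428}} = \frac{1}{\frac{2353726901}{50428}} = \frac{50428}{2353726901}$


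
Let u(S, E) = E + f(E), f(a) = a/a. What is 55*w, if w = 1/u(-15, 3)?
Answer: 55/4 ≈ 13.750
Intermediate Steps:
f(a) = 1
u(S, E) = 1 + E (u(S, E) = E + 1 = 1 + E)
w = ¼ (w = 1/(1 + 3) = 1/4 = ¼ ≈ 0.25000)
55*w = 55*(¼) = 55/4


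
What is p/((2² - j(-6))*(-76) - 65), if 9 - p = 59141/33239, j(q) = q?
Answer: -48002/5484435 ≈ -0.0087524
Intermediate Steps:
p = 240010/33239 (p = 9 - 59141/33239 = 240010/33239 ≈ 7.2207)
p/((2² - j(-6))*(-76) - 65) = 240010/(33239*((2² - 1*(-6))*(-76) - 65)) = 240010/(33239*((4 + 6)*(-76) - 65)) = 240010/(33239*(10*(-76) - 65)) = 240010/(33239*(-760 - 65)) = (240010/33239)/(-825) = (240010/33239)*(-1/825) = -48002/5484435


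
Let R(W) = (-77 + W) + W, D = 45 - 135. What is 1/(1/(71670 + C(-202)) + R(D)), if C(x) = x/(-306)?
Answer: -10965611/2818161874 ≈ -0.0038911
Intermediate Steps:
C(x) = -x/306 (C(x) = x*(-1/306) = -x/306)
D = -90
R(W) = -77 + 2*W
1/(1/(71670 + C(-202)) + R(D)) = 1/(1/(71670 - 1/306*(-202)) + (-77 + 2*(-90))) = 1/(1/(71670 + 101/153) + (-77 - 180)) = 1/(1/(10965611/153) - 257) = 1/(153/10965611 - 257) = 1/(-2818161874/10965611) = -10965611/2818161874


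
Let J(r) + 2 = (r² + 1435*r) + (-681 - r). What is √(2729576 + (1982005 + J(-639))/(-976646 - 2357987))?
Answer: √84078316286641923/175507 ≈ 1652.1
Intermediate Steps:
J(r) = -683 + r² + 1434*r (J(r) = -2 + ((r² + 1435*r) + (-681 - r)) = -2 + (-681 + r² + 1434*r) = -683 + r² + 1434*r)
√(2729576 + (1982005 + J(-639))/(-976646 - 2357987)) = √(2729576 + (1982005 + (-683 + (-639)² + 1434*(-639)))/(-976646 - 2357987)) = √(2729576 + (1982005 + (-683 + 408321 - 916326))/(-3334633)) = √(2729576 + (1982005 - 508688)*(-1/3334633)) = √(2729576 + 1473317*(-1/3334633)) = √(2729576 - 77543/175507) = √(479059617489/175507) = √84078316286641923/175507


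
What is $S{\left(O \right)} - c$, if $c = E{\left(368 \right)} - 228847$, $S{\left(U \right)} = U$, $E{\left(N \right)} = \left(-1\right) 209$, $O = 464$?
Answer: $229520$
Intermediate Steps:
$E{\left(N \right)} = -209$
$c = -229056$ ($c = -209 - 228847 = -229056$)
$S{\left(O \right)} - c = 464 - -229056 = 464 + 229056 = 229520$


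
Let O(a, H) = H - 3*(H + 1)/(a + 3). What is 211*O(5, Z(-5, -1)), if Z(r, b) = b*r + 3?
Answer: 7807/8 ≈ 975.88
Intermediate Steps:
Z(r, b) = 3 + b*r
O(a, H) = H - 3*(1 + H)/(3 + a)
211*O(5, Z(-5, -1)) = 211*((-3 + (3 - 1*(-5))*5)/(3 + 5)) = 211*((-3 + (3 + 5)*5)/8) = 211*((-3 + 8*5)/8) = 211*((-3 + 40)/8) = 211*((⅛)*37) = 211*(37/8) = 7807/8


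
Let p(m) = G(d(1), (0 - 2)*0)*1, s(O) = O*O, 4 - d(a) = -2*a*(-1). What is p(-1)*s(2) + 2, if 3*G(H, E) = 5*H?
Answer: 46/3 ≈ 15.333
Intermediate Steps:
d(a) = 4 - 2*a (d(a) = 4 - (-2*a)*(-1) = 4 - 2*a)
s(O) = O²
G(H, E) = 5*H/3 (G(H, E) = (5*H)/3 = 5*H/3)
p(m) = 10/3 (p(m) = (5*(4 - 2*1)/3)*1 = (5*(4 - 2)/3)*1 = ((5/3)*2)*1 = (10/3)*1 = 10/3)
p(-1)*s(2) + 2 = (10/3)*2² + 2 = (10/3)*4 + 2 = 40/3 + 2 = 46/3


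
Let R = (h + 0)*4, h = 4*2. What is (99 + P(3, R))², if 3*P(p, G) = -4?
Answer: 85849/9 ≈ 9538.8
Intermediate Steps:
h = 8
R = 32 (R = (8 + 0)*4 = 8*4 = 32)
P(p, G) = -4/3 (P(p, G) = (⅓)*(-4) = -4/3)
(99 + P(3, R))² = (99 - 4/3)² = (293/3)² = 85849/9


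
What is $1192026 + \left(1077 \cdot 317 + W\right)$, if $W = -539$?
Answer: $1532896$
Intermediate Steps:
$1192026 + \left(1077 \cdot 317 + W\right) = 1192026 + \left(1077 \cdot 317 - 539\right) = 1192026 + \left(341409 - 539\right) = 1192026 + 340870 = 1532896$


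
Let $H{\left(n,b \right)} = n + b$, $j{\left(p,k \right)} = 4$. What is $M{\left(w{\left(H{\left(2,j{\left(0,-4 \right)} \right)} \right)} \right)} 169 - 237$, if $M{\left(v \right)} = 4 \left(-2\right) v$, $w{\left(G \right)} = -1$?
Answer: $1115$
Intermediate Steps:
$H{\left(n,b \right)} = b + n$
$M{\left(v \right)} = - 8 v$
$M{\left(w{\left(H{\left(2,j{\left(0,-4 \right)} \right)} \right)} \right)} 169 - 237 = \left(-8\right) \left(-1\right) 169 - 237 = 8 \cdot 169 - 237 = 1352 - 237 = 1115$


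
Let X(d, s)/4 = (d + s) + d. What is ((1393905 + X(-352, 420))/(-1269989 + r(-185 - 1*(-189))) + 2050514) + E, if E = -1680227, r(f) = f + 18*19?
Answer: 470130904772/1269643 ≈ 3.7029e+5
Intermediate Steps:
X(d, s) = 4*s + 8*d (X(d, s) = 4*((d + s) + d) = 4*(s + 2*d) = 4*s + 8*d)
r(f) = 342 + f (r(f) = f + 342 = 342 + f)
((1393905 + X(-352, 420))/(-1269989 + r(-185 - 1*(-189))) + 2050514) + E = ((1393905 + (4*420 + 8*(-352)))/(-1269989 + (342 + (-185 - 1*(-189)))) + 2050514) - 1680227 = ((1393905 + (1680 - 2816))/(-1269989 + (342 + (-185 + 189))) + 2050514) - 1680227 = ((1393905 - 1136)/(-1269989 + (342 + 4)) + 2050514) - 1680227 = (1392769/(-1269989 + 346) + 2050514) - 1680227 = (1392769/(-1269643) + 2050514) - 1680227 = (1392769*(-1/1269643) + 2050514) - 1680227 = (-1392769/1269643 + 2050514) - 1680227 = 2603419353733/1269643 - 1680227 = 470130904772/1269643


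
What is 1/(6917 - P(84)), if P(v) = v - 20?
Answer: 1/6853 ≈ 0.00014592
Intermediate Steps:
P(v) = -20 + v
1/(6917 - P(84)) = 1/(6917 - (-20 + 84)) = 1/(6917 - 1*64) = 1/(6917 - 64) = 1/6853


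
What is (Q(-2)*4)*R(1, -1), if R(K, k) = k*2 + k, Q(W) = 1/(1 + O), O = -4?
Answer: 4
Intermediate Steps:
Q(W) = -1/3 (Q(W) = 1/(1 - 4) = 1/(-3) = -1/3)
R(K, k) = 3*k (R(K, k) = 2*k + k = 3*k)
(Q(-2)*4)*R(1, -1) = (-1/3*4)*(3*(-1)) = -4/3*(-3) = 4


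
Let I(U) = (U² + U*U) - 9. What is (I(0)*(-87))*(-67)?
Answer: -52461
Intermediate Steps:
I(U) = -9 + 2*U² (I(U) = (U² + U²) - 9 = 2*U² - 9 = -9 + 2*U²)
(I(0)*(-87))*(-67) = ((-9 + 2*0²)*(-87))*(-67) = ((-9 + 2*0)*(-87))*(-67) = ((-9 + 0)*(-87))*(-67) = -9*(-87)*(-67) = 783*(-67) = -52461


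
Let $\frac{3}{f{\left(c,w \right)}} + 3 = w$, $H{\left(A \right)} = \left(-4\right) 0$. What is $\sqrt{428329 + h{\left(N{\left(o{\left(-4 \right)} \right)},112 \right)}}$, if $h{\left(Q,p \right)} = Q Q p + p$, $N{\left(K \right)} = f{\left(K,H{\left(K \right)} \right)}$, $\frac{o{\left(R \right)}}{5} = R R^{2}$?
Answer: $3 \sqrt{47617} \approx 654.64$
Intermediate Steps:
$H{\left(A \right)} = 0$
$f{\left(c,w \right)} = \frac{3}{-3 + w}$
$o{\left(R \right)} = 5 R^{3}$ ($o{\left(R \right)} = 5 R R^{2} = 5 R^{3}$)
$N{\left(K \right)} = -1$ ($N{\left(K \right)} = \frac{3}{-3 + 0} = \frac{3}{-3} = 3 \left(- \frac{1}{3}\right) = -1$)
$h{\left(Q,p \right)} = p + p Q^{2}$ ($h{\left(Q,p \right)} = Q^{2} p + p = p Q^{2} + p = p + p Q^{2}$)
$\sqrt{428329 + h{\left(N{\left(o{\left(-4 \right)} \right)},112 \right)}} = \sqrt{428329 + 112 \left(1 + \left(-1\right)^{2}\right)} = \sqrt{428329 + 112 \left(1 + 1\right)} = \sqrt{428329 + 112 \cdot 2} = \sqrt{428329 + 224} = \sqrt{428553} = 3 \sqrt{47617}$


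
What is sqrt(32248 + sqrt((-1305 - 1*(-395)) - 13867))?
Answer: sqrt(32248 + I*sqrt(14777)) ≈ 179.58 + 0.3385*I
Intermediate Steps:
sqrt(32248 + sqrt((-1305 - 1*(-395)) - 13867)) = sqrt(32248 + sqrt((-1305 + 395) - 13867)) = sqrt(32248 + sqrt(-910 - 13867)) = sqrt(32248 + sqrt(-14777)) = sqrt(32248 + I*sqrt(14777))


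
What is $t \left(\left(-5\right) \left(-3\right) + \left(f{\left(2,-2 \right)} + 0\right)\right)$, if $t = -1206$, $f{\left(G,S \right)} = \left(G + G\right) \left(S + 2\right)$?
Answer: $-18090$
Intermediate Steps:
$f{\left(G,S \right)} = 2 G \left(2 + S\right)$
$t \left(\left(-5\right) \left(-3\right) + \left(f{\left(2,-2 \right)} + 0\right)\right) = - 1206 \left(\left(-5\right) \left(-3\right) + \left(2 \cdot 2 \left(2 - 2\right) + 0\right)\right) = - 1206 \left(15 + \left(2 \cdot 2 \cdot 0 + 0\right)\right) = - 1206 \left(15 + \left(0 + 0\right)\right) = - 1206 \left(15 + 0\right) = \left(-1206\right) 15 = -18090$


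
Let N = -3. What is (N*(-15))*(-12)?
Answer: -540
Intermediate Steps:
(N*(-15))*(-12) = -3*(-15)*(-12) = 45*(-12) = -540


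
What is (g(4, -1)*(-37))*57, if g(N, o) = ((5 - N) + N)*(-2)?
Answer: 21090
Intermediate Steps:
g(N, o) = -10 (g(N, o) = 5*(-2) = -10)
(g(4, -1)*(-37))*57 = -10*(-37)*57 = 370*57 = 21090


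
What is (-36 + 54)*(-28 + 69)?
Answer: 738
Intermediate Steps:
(-36 + 54)*(-28 + 69) = 18*41 = 738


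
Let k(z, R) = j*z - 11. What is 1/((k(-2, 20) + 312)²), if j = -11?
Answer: 1/104329 ≈ 9.5851e-6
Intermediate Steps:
k(z, R) = -11 - 11*z (k(z, R) = -11*z - 11 = -11 - 11*z)
1/((k(-2, 20) + 312)²) = 1/(((-11 - 11*(-2)) + 312)²) = 1/(((-11 + 22) + 312)²) = 1/((11 + 312)²) = 1/(323²) = 1/104329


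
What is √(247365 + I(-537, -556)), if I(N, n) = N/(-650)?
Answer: √4180482462/130 ≈ 497.36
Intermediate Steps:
I(N, n) = -N/650 (I(N, n) = N*(-1/650) = -N/650)
√(247365 + I(-537, -556)) = √(247365 - 1/650*(-537)) = √(247365 + 537/650) = √(160787787/650) = √4180482462/130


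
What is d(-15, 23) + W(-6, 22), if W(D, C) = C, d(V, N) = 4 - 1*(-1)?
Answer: 27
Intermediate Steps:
d(V, N) = 5 (d(V, N) = 4 + 1 = 5)
d(-15, 23) + W(-6, 22) = 5 + 22 = 27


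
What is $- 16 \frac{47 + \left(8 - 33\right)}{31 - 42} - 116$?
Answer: $-84$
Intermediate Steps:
$- 16 \frac{47 + \left(8 - 33\right)}{31 - 42} - 116 = - 16 \frac{47 + \left(8 - 33\right)}{-11} - 116 = - 16 \left(47 - 25\right) \left(- \frac{1}{11}\right) - 116 = - 16 \cdot 22 \left(- \frac{1}{11}\right) - 116 = \left(-16\right) \left(-2\right) - 116 = 32 - 116 = -84$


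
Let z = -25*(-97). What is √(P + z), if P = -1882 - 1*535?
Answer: 2*√2 ≈ 2.8284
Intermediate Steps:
P = -2417 (P = -1882 - 535 = -2417)
z = 2425
√(P + z) = √(-2417 + 2425) = √8 = 2*√2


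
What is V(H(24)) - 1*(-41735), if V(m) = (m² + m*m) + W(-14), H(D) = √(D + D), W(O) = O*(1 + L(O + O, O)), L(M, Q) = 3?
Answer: 41775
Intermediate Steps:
W(O) = 4*O (W(O) = O*(1 + 3) = O*4 = 4*O)
H(D) = √2*√D (H(D) = √(2*D) = √2*√D)
V(m) = -56 + 2*m² (V(m) = (m² + m*m) + 4*(-14) = (m² + m²) - 56 = 2*m² - 56 = -56 + 2*m²)
V(H(24)) - 1*(-41735) = (-56 + 2*(√2*√24)²) - 1*(-41735) = (-56 + 2*(√2*(2*√6))²) + 41735 = (-56 + 2*(4*√3)²) + 41735 = (-56 + 2*48) + 41735 = (-56 + 96) + 41735 = 40 + 41735 = 41775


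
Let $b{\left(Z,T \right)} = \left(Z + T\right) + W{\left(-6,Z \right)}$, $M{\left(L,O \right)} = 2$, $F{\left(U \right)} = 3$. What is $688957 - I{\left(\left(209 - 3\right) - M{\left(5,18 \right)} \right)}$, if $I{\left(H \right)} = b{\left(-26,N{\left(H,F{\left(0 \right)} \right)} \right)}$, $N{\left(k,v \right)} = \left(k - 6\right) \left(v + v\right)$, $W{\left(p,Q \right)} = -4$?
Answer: $687799$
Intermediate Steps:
$N{\left(k,v \right)} = 2 v \left(-6 + k\right)$ ($N{\left(k,v \right)} = \left(-6 + k\right) 2 v = 2 v \left(-6 + k\right)$)
$b{\left(Z,T \right)} = -4 + T + Z$ ($b{\left(Z,T \right)} = \left(Z + T\right) - 4 = \left(T + Z\right) - 4 = -4 + T + Z$)
$I{\left(H \right)} = -66 + 6 H$ ($I{\left(H \right)} = -4 + 2 \cdot 3 \left(-6 + H\right) - 26 = -4 + \left(-36 + 6 H\right) - 26 = -66 + 6 H$)
$688957 - I{\left(\left(209 - 3\right) - M{\left(5,18 \right)} \right)} = 688957 - \left(-66 + 6 \left(\left(209 - 3\right) - 2\right)\right) = 688957 - \left(-66 + 6 \left(206 - 2\right)\right) = 688957 - \left(-66 + 6 \cdot 204\right) = 688957 - \left(-66 + 1224\right) = 688957 - 1158 = 687799$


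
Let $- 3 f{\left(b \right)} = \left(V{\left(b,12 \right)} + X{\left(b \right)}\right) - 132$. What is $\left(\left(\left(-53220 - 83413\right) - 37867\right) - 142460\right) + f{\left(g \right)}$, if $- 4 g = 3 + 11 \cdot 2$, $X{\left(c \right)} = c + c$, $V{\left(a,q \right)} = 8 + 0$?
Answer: $- \frac{633829}{2} \approx -3.1691 \cdot 10^{5}$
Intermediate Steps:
$V{\left(a,q \right)} = 8$
$X{\left(c \right)} = 2 c$
$g = - \frac{25}{4}$ ($g = - \frac{3 + 11 \cdot 2}{4} = - \frac{3 + 22}{4} = \left(- \frac{1}{4}\right) 25 = - \frac{25}{4} \approx -6.25$)
$f{\left(b \right)} = \frac{124}{3} - \frac{2 b}{3}$ ($f{\left(b \right)} = - \frac{\left(8 + 2 b\right) - 132}{3} = - \frac{-124 + 2 b}{3} = \frac{124}{3} - \frac{2 b}{3}$)
$\left(\left(\left(-53220 - 83413\right) - 37867\right) - 142460\right) + f{\left(g \right)} = \left(\left(\left(-53220 - 83413\right) - 37867\right) - 142460\right) + \left(\frac{124}{3} - - \frac{25}{6}\right) = \left(\left(-136633 - 37867\right) - 142460\right) + \left(\frac{124}{3} + \frac{25}{6}\right) = \left(-174500 - 142460\right) + \frac{91}{2} = -316960 + \frac{91}{2} = - \frac{633829}{2}$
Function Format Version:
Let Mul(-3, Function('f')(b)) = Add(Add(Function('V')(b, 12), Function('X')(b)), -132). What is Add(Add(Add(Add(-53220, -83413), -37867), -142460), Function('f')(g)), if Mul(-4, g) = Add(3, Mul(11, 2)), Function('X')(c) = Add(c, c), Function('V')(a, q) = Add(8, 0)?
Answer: Rational(-633829, 2) ≈ -3.1691e+5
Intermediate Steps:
Function('V')(a, q) = 8
Function('X')(c) = Mul(2, c)
g = Rational(-25, 4) (g = Mul(Rational(-1, 4), Add(3, Mul(11, 2))) = Mul(Rational(-1, 4), Add(3, 22)) = Mul(Rational(-1, 4), 25) = Rational(-25, 4) ≈ -6.2500)
Function('f')(b) = Add(Rational(124, 3), Mul(Rational(-2, 3), b)) (Function('f')(b) = Mul(Rational(-1, 3), Add(Add(8, Mul(2, b)), -132)) = Mul(Rational(-1, 3), Add(-124, Mul(2, b))) = Add(Rational(124, 3), Mul(Rational(-2, 3), b)))
Add(Add(Add(Add(-53220, -83413), -37867), -142460), Function('f')(g)) = Add(Add(Add(Add(-53220, -83413), -37867), -142460), Add(Rational(124, 3), Mul(Rational(-2, 3), Rational(-25, 4)))) = Add(Add(Add(-136633, -37867), -142460), Add(Rational(124, 3), Rational(25, 6))) = Add(Add(-174500, -142460), Rational(91, 2)) = Add(-316960, Rational(91, 2)) = Rational(-633829, 2)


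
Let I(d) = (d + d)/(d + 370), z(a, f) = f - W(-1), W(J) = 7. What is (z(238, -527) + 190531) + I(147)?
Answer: 98228743/517 ≈ 1.9000e+5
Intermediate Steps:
z(a, f) = -7 + f (z(a, f) = f - 1*7 = f - 7 = -7 + f)
I(d) = 2*d/(370 + d) (I(d) = (2*d)/(370 + d) = 2*d/(370 + d))
(z(238, -527) + 190531) + I(147) = ((-7 - 527) + 190531) + 2*147/(370 + 147) = (-534 + 190531) + 2*147/517 = 189997 + 2*147*(1/517) = 189997 + 294/517 = 98228743/517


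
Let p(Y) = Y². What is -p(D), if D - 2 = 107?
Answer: -11881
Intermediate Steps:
D = 109 (D = 2 + 107 = 109)
-p(D) = -1*109² = -1*11881 = -11881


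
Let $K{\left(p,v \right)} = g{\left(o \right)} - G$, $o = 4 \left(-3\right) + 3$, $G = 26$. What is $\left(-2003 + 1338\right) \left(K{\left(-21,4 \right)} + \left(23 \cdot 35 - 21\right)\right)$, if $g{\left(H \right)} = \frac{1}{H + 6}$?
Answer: $- \frac{1511545}{3} \approx -5.0385 \cdot 10^{5}$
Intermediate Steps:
$o = -9$ ($o = -12 + 3 = -9$)
$g{\left(H \right)} = \frac{1}{6 + H}$
$K{\left(p,v \right)} = - \frac{79}{3}$ ($K{\left(p,v \right)} = \frac{1}{6 - 9} - 26 = \frac{1}{-3} - 26 = - \frac{1}{3} - 26 = - \frac{79}{3}$)
$\left(-2003 + 1338\right) \left(K{\left(-21,4 \right)} + \left(23 \cdot 35 - 21\right)\right) = \left(-2003 + 1338\right) \left(- \frac{79}{3} + \left(23 \cdot 35 - 21\right)\right) = - 665 \left(- \frac{79}{3} + \left(805 - 21\right)\right) = - 665 \left(- \frac{79}{3} + 784\right) = \left(-665\right) \frac{2273}{3} = - \frac{1511545}{3}$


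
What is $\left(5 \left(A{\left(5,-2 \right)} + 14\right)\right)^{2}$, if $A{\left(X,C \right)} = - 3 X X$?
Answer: $93025$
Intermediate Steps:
$A{\left(X,C \right)} = - 3 X^{2}$
$\left(5 \left(A{\left(5,-2 \right)} + 14\right)\right)^{2} = \left(5 \left(- 3 \cdot 5^{2} + 14\right)\right)^{2} = \left(5 \left(\left(-3\right) 25 + 14\right)\right)^{2} = \left(5 \left(-75 + 14\right)\right)^{2} = \left(5 \left(-61\right)\right)^{2} = \left(-305\right)^{2} = 93025$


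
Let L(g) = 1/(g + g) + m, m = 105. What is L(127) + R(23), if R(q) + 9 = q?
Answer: 30227/254 ≈ 119.00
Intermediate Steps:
R(q) = -9 + q
L(g) = 105 + 1/(2*g) (L(g) = 1/(g + g) + 105 = 1/(2*g) + 105 = 105 + 1/(2*g))
L(127) + R(23) = (105 + (½)/127) + (-9 + 23) = (105 + (½)*(1/127)) + 14 = (105 + 1/254) + 14 = 26671/254 + 14 = 30227/254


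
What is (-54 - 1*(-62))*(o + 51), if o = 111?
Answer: 1296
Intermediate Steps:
(-54 - 1*(-62))*(o + 51) = (-54 - 1*(-62))*(111 + 51) = (-54 + 62)*162 = 8*162 = 1296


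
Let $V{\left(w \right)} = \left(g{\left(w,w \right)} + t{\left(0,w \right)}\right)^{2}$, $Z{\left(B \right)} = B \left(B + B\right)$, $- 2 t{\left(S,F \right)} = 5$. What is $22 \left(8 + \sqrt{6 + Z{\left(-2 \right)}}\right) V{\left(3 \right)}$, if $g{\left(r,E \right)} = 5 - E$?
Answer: $44 + \frac{11 \sqrt{14}}{2} \approx 64.579$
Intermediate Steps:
$t{\left(S,F \right)} = - \frac{5}{2}$ ($t{\left(S,F \right)} = \left(- \frac{1}{2}\right) 5 = - \frac{5}{2}$)
$Z{\left(B \right)} = 2 B^{2}$ ($Z{\left(B \right)} = B 2 B = 2 B^{2}$)
$V{\left(w \right)} = \left(\frac{5}{2} - w\right)^{2}$ ($V{\left(w \right)} = \left(\left(5 - w\right) - \frac{5}{2}\right)^{2} = \left(\frac{5}{2} - w\right)^{2}$)
$22 \left(8 + \sqrt{6 + Z{\left(-2 \right)}}\right) V{\left(3 \right)} = 22 \left(8 + \sqrt{6 + 2 \left(-2\right)^{2}}\right) \frac{\left(-5 + 2 \cdot 3\right)^{2}}{4} = 22 \left(8 + \sqrt{6 + 2 \cdot 4}\right) \frac{\left(-5 + 6\right)^{2}}{4} = 22 \left(8 + \sqrt{6 + 8}\right) \frac{1^{2}}{4} = 22 \left(8 + \sqrt{14}\right) \frac{1}{4} \cdot 1 = \left(176 + 22 \sqrt{14}\right) \frac{1}{4} = 44 + \frac{11 \sqrt{14}}{2}$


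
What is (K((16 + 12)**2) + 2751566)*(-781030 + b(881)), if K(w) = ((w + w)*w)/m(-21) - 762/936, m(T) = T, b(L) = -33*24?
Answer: -54742151862269/26 ≈ -2.1055e+12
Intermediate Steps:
b(L) = -792
K(w) = -127/156 - 2*w**2/21 (K(w) = ((w + w)*w)/(-21) - 762/936 = ((2*w)*w)*(-1/21) - 762*1/936 = (2*w**2)*(-1/21) - 127/156 = -2*w**2/21 - 127/156 = -127/156 - 2*w**2/21)
(K((16 + 12)**2) + 2751566)*(-781030 + b(881)) = ((-127/156 - 2*(16 + 12)**4/21) + 2751566)*(-781030 - 792) = ((-127/156 - 2*(28**2)**2/21) + 2751566)*(-781822) = ((-127/156 - 2/21*784**2) + 2751566)*(-781822) = ((-127/156 - 2/21*614656) + 2751566)*(-781822) = ((-127/156 - 175616/3) + 2751566)*(-781822) = (-3044053/52 + 2751566)*(-781822) = (140037379/52)*(-781822) = -54742151862269/26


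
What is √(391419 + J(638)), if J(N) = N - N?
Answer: 3*√43491 ≈ 625.63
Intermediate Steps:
J(N) = 0
√(391419 + J(638)) = √(391419 + 0) = √391419 = 3*√43491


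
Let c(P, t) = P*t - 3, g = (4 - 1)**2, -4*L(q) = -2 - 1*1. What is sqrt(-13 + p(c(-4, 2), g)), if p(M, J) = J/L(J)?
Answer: I ≈ 1.0*I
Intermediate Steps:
L(q) = 3/4 (L(q) = -(-2 - 1*1)/4 = -(-2 - 1)/4 = -1/4*(-3) = 3/4)
g = 9 (g = 3**2 = 9)
c(P, t) = -3 + P*t
p(M, J) = 4*J/3 (p(M, J) = J/(3/4) = J*(4/3) = 4*J/3)
sqrt(-13 + p(c(-4, 2), g)) = sqrt(-13 + (4/3)*9) = sqrt(-13 + 12) = sqrt(-1) = I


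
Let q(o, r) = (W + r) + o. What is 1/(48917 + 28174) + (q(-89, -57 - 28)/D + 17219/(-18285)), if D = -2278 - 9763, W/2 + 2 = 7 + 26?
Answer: -5275162468228/5657700395445 ≈ -0.93239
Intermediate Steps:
W = 62 (W = -4 + 2*(7 + 26) = -4 + 2*33 = -4 + 66 = 62)
D = -12041
q(o, r) = 62 + o + r (q(o, r) = (62 + r) + o = 62 + o + r)
1/(48917 + 28174) + (q(-89, -57 - 28)/D + 17219/(-18285)) = 1/(48917 + 28174) + ((62 - 89 + (-57 - 28))/(-12041) + 17219/(-18285)) = 1/77091 + ((62 - 89 - 85)*(-1/12041) + 17219*(-1/18285)) = 1/77091 + (-112*(-1/12041) - 17219/18285) = 1/77091 + (112/12041 - 17219/18285) = 1/77091 - 205286059/220169685 = -5275162468228/5657700395445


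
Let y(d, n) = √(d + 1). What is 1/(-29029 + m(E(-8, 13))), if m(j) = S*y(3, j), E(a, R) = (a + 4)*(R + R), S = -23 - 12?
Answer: -1/29099 ≈ -3.4365e-5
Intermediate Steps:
y(d, n) = √(1 + d)
S = -35
E(a, R) = 2*R*(4 + a) (E(a, R) = (4 + a)*(2*R) = 2*R*(4 + a))
m(j) = -70 (m(j) = -35*√(1 + 3) = -35*√4 = -35*2 = -70)
1/(-29029 + m(E(-8, 13))) = 1/(-29029 - 70) = 1/(-29099) = -1/29099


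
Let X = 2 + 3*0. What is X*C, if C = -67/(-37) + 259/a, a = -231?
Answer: 1684/1221 ≈ 1.3792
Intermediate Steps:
X = 2 (X = 2 + 0 = 2)
C = 842/1221 (C = -67/(-37) + 259/(-231) = -67*(-1/37) + 259*(-1/231) = 67/37 - 37/33 = 842/1221 ≈ 0.68960)
X*C = 2*(842/1221) = 1684/1221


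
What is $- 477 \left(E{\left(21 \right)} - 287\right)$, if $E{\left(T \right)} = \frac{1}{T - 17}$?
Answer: $\frac{547119}{4} \approx 1.3678 \cdot 10^{5}$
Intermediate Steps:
$E{\left(T \right)} = \frac{1}{-17 + T}$
$- 477 \left(E{\left(21 \right)} - 287\right) = - 477 \left(\frac{1}{-17 + 21} - 287\right) = - 477 \left(\frac{1}{4} - 287\right) = \left(-477\right) \left(- \frac{1147}{4}\right) = \frac{547119}{4}$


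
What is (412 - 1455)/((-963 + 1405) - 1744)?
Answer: 149/186 ≈ 0.80107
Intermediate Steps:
(412 - 1455)/((-963 + 1405) - 1744) = -1043/(442 - 1744) = -1043/(-1302) = -1043*(-1/1302) = 149/186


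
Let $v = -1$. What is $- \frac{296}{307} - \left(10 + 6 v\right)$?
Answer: $- \frac{1524}{307} \approx -4.9642$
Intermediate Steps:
$- \frac{296}{307} - \left(10 + 6 v\right) = - \frac{296}{307} - \left(10 + 6 \left(-1\right)\right) = \left(-296\right) \frac{1}{307} - \left(10 - 6\right) = - \frac{296}{307} - 4 = - \frac{1524}{307}$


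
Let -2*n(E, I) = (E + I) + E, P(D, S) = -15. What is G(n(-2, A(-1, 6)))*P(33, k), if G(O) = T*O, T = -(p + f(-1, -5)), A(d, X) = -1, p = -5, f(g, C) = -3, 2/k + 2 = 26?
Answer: -300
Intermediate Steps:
k = 1/12 (k = 2/(-2 + 26) = 2/24 = 2*(1/24) = 1/12 ≈ 0.083333)
T = 8 (T = -(-5 - 3) = -1*(-8) = 8)
n(E, I) = -E - I/2 (n(E, I) = -((E + I) + E)/2 = -(I + 2*E)/2 = -E - I/2)
G(O) = 8*O
G(n(-2, A(-1, 6)))*P(33, k) = (8*(-1*(-2) - 1/2*(-1)))*(-15) = (8*(2 + 1/2))*(-15) = (8*(5/2))*(-15) = 20*(-15) = -300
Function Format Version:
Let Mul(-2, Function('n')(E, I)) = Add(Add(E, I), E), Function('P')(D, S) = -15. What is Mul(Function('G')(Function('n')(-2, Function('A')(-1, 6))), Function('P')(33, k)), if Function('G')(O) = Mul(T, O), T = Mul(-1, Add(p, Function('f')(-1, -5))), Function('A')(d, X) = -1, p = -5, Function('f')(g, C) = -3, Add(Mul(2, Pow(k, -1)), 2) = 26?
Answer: -300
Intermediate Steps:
k = Rational(1, 12) (k = Mul(2, Pow(Add(-2, 26), -1)) = Mul(2, Pow(24, -1)) = Mul(2, Rational(1, 24)) = Rational(1, 12) ≈ 0.083333)
T = 8 (T = Mul(-1, Add(-5, -3)) = Mul(-1, -8) = 8)
Function('n')(E, I) = Add(Mul(-1, E), Mul(Rational(-1, 2), I)) (Function('n')(E, I) = Mul(Rational(-1, 2), Add(Add(E, I), E)) = Mul(Rational(-1, 2), Add(I, Mul(2, E))) = Add(Mul(-1, E), Mul(Rational(-1, 2), I)))
Function('G')(O) = Mul(8, O)
Mul(Function('G')(Function('n')(-2, Function('A')(-1, 6))), Function('P')(33, k)) = Mul(Mul(8, Add(Mul(-1, -2), Mul(Rational(-1, 2), -1))), -15) = Mul(Mul(8, Add(2, Rational(1, 2))), -15) = Mul(Mul(8, Rational(5, 2)), -15) = Mul(20, -15) = -300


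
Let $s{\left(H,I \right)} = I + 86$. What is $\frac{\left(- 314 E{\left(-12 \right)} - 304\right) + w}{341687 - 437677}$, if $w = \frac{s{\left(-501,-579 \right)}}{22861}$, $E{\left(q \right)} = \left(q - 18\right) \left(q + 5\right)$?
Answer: $\frac{1514404577}{2194427390} \approx 0.69011$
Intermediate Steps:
$s{\left(H,I \right)} = 86 + I$
$E{\left(q \right)} = \left(-18 + q\right) \left(5 + q\right)$
$w = - \frac{493}{22861}$ ($w = \frac{86 - 579}{22861} = \left(-493\right) \frac{1}{22861} = - \frac{493}{22861} \approx -0.021565$)
$\frac{\left(- 314 E{\left(-12 \right)} - 304\right) + w}{341687 - 437677} = \frac{\left(- 314 \left(-90 + \left(-12\right)^{2} - -156\right) - 304\right) - \frac{493}{22861}}{341687 - 437677} = \frac{\left(- 314 \left(-90 + 144 + 156\right) - 304\right) - \frac{493}{22861}}{-95990} = \left(\left(\left(-314\right) 210 - 304\right) - \frac{493}{22861}\right) \left(- \frac{1}{95990}\right) = \left(\left(-65940 - 304\right) - \frac{493}{22861}\right) \left(- \frac{1}{95990}\right) = \left(-66244 - \frac{493}{22861}\right) \left(- \frac{1}{95990}\right) = \left(- \frac{1514404577}{22861}\right) \left(- \frac{1}{95990}\right) = \frac{1514404577}{2194427390}$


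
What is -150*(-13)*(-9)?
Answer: -17550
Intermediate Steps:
-150*(-13)*(-9) = -30*(-65)*(-9) = 1950*(-9) = -17550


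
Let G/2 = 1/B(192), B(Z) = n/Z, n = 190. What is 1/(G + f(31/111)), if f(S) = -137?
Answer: -95/12823 ≈ -0.0074086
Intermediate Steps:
B(Z) = 190/Z
G = 192/95 (G = 2/((190/192)) = 2/((190*(1/192))) = 2/(95/96) = 2*(96/95) = 192/95 ≈ 2.0211)
1/(G + f(31/111)) = 1/(192/95 - 137) = 1/(-12823/95) = -95/12823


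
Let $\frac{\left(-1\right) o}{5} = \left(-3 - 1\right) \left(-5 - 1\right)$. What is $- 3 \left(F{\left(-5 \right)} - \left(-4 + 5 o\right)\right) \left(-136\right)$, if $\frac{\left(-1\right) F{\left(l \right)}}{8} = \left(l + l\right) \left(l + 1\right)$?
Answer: $115872$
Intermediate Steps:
$o = -120$ ($o = - 5 \left(-3 - 1\right) \left(-5 - 1\right) = - 5 \left(\left(-4\right) \left(-6\right)\right) = \left(-5\right) 24 = -120$)
$F{\left(l \right)} = - 16 l \left(1 + l\right)$ ($F{\left(l \right)} = - 8 \left(l + l\right) \left(l + 1\right) = - 8 \cdot 2 l \left(1 + l\right) = - 16 l \left(1 + l\right)$)
$- 3 \left(F{\left(-5 \right)} - \left(-4 + 5 o\right)\right) \left(-136\right) = - 3 \left(\left(-16\right) \left(-5\right) \left(1 - 5\right) + \left(4 - -600\right)\right) \left(-136\right) = - 3 \left(\left(-16\right) \left(-5\right) \left(-4\right) + \left(4 + 600\right)\right) \left(-136\right) = - 3 \left(-320 + 604\right) \left(-136\right) = \left(-3\right) 284 \left(-136\right) = \left(-852\right) \left(-136\right) = 115872$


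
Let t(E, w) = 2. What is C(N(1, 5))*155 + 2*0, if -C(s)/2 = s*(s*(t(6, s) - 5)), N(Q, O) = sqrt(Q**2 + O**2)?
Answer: 24180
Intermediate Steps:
N(Q, O) = sqrt(O**2 + Q**2)
C(s) = 6*s**2 (C(s) = -2*s*s*(2 - 5) = -2*s*s*(-3) = -2*s*(-3*s) = -(-6)*s**2 = 6*s**2)
C(N(1, 5))*155 + 2*0 = (6*(sqrt(5**2 + 1**2))**2)*155 + 2*0 = (6*(sqrt(25 + 1))**2)*155 + 0 = (6*(sqrt(26))**2)*155 + 0 = (6*26)*155 + 0 = 156*155 + 0 = 24180 + 0 = 24180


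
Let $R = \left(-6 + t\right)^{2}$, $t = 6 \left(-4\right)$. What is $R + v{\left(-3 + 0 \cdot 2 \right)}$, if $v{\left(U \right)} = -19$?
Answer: $881$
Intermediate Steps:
$t = -24$
$R = 900$ ($R = \left(-6 - 24\right)^{2} = \left(-30\right)^{2} = 900$)
$R + v{\left(-3 + 0 \cdot 2 \right)} = 900 - 19 = 881$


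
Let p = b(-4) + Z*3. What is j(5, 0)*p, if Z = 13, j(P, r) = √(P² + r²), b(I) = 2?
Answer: 205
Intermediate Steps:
p = 41 (p = 2 + 13*3 = 2 + 39 = 41)
j(5, 0)*p = √(5² + 0²)*41 = √(25 + 0)*41 = √25*41 = 5*41 = 205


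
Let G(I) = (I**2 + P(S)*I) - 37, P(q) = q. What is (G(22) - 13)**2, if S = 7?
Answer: 345744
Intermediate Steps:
G(I) = -37 + I**2 + 7*I (G(I) = (I**2 + 7*I) - 37 = -37 + I**2 + 7*I)
(G(22) - 13)**2 = ((-37 + 22**2 + 7*22) - 13)**2 = ((-37 + 484 + 154) - 13)**2 = (601 - 13)**2 = 588**2 = 345744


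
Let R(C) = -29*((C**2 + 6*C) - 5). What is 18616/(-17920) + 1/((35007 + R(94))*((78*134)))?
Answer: -180473866201/173726454720 ≈ -1.0388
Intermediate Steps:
R(C) = 145 - 174*C - 29*C**2 (R(C) = -29*(-5 + C**2 + 6*C) = 145 - 174*C - 29*C**2)
18616/(-17920) + 1/((35007 + R(94))*((78*134))) = 18616/(-17920) + 1/((35007 + (145 - 174*94 - 29*94**2))*((78*134))) = 18616*(-1/17920) + 1/((35007 + (145 - 16356 - 29*8836))*10452) = -2327/2240 + (1/10452)/(35007 + (145 - 16356 - 256244)) = -2327/2240 + (1/10452)/(35007 - 272455) = -2327/2240 + (1/10452)/(-237448) = -2327/2240 - 1/237448*1/10452 = -2327/2240 - 1/2481806496 = -180473866201/173726454720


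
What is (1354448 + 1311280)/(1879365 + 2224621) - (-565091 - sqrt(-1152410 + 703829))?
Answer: 1159564109227/2051993 + I*sqrt(448581) ≈ 5.6509e+5 + 669.76*I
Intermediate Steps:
(1354448 + 1311280)/(1879365 + 2224621) - (-565091 - sqrt(-1152410 + 703829)) = 2665728/4103986 - (-565091 - sqrt(-448581)) = 2665728*(1/4103986) - (-565091 - I*sqrt(448581)) = 1332864/2051993 - (-565091 - I*sqrt(448581)) = 1332864/2051993 + (565091 + I*sqrt(448581)) = 1159564109227/2051993 + I*sqrt(448581)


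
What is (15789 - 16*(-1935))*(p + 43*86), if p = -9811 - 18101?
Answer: -1131980286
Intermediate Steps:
p = -27912
(15789 - 16*(-1935))*(p + 43*86) = (15789 - 16*(-1935))*(-27912 + 43*86) = (15789 + 30960)*(-27912 + 3698) = 46749*(-24214) = -1131980286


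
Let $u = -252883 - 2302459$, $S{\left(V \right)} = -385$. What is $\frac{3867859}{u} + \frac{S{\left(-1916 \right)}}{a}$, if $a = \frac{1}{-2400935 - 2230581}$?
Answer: $\frac{4556516329143861}{2555342} \approx 1.7831 \cdot 10^{9}$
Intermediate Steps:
$a = - \frac{1}{4631516}$ ($a = \frac{1}{-4631516} = - \frac{1}{4631516} \approx -2.1591 \cdot 10^{-7}$)
$u = -2555342$
$\frac{3867859}{u} + \frac{S{\left(-1916 \right)}}{a} = \frac{3867859}{-2555342} - \frac{385}{- \frac{1}{4631516}} = 3867859 \left(- \frac{1}{2555342}\right) - -1783133660 = - \frac{3867859}{2555342} + 1783133660 = \frac{4556516329143861}{2555342}$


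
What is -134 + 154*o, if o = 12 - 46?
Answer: -5370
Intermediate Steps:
o = -34
-134 + 154*o = -134 + 154*(-34) = -134 - 5236 = -5370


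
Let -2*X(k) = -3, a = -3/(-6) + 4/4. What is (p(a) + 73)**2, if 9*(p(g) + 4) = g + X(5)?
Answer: 43264/9 ≈ 4807.1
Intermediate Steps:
a = 3/2 (a = -3*(-1/6) + 4*(1/4) = 1/2 + 1 = 3/2 ≈ 1.5000)
X(k) = 3/2 (X(k) = -1/2*(-3) = 3/2)
p(g) = -23/6 + g/9 (p(g) = -4 + (g + 3/2)/9 = -4 + (3/2 + g)/9 = -4 + (1/6 + g/9) = -23/6 + g/9)
(p(a) + 73)**2 = ((-23/6 + (1/9)*(3/2)) + 73)**2 = ((-23/6 + 1/6) + 73)**2 = (-11/3 + 73)**2 = (208/3)**2 = 43264/9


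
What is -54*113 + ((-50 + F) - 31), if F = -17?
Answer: -6200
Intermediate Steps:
-54*113 + ((-50 + F) - 31) = -54*113 + ((-50 - 17) - 31) = -6102 + (-67 - 31) = -6102 - 98 = -6200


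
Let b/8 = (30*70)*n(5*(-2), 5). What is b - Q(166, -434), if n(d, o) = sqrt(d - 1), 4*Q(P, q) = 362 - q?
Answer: -199 + 16800*I*sqrt(11) ≈ -199.0 + 55719.0*I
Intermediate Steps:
Q(P, q) = 181/2 - q/4 (Q(P, q) = (362 - q)/4 = 181/2 - q/4)
n(d, o) = sqrt(-1 + d)
b = 16800*I*sqrt(11) (b = 8*((30*70)*sqrt(-1 + 5*(-2))) = 8*(2100*sqrt(-1 - 10)) = 8*(2100*sqrt(-11)) = 8*(2100*(I*sqrt(11))) = 8*(2100*I*sqrt(11)) = 16800*I*sqrt(11) ≈ 55719.0*I)
b - Q(166, -434) = 16800*I*sqrt(11) - (181/2 - 1/4*(-434)) = 16800*I*sqrt(11) - (181/2 + 217/2) = 16800*I*sqrt(11) - 1*199 = 16800*I*sqrt(11) - 199 = -199 + 16800*I*sqrt(11)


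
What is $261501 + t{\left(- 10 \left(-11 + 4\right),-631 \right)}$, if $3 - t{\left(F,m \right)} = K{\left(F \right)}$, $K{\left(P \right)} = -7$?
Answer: $261511$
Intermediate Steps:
$t{\left(F,m \right)} = 10$ ($t{\left(F,m \right)} = 3 - -7 = 3 + 7 = 10$)
$261501 + t{\left(- 10 \left(-11 + 4\right),-631 \right)} = 261501 + 10 = 261511$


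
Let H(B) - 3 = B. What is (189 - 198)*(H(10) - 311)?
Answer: 2682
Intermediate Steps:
H(B) = 3 + B
(189 - 198)*(H(10) - 311) = (189 - 198)*((3 + 10) - 311) = -9*(13 - 311) = -9*(-298) = 2682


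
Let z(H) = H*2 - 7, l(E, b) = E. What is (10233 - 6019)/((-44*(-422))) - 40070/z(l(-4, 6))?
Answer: 74408297/27852 ≈ 2671.6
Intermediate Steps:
z(H) = -7 + 2*H (z(H) = 2*H - 7 = -7 + 2*H)
(10233 - 6019)/((-44*(-422))) - 40070/z(l(-4, 6)) = (10233 - 6019)/((-44*(-422))) - 40070/(-7 + 2*(-4)) = 4214/18568 - 40070/(-7 - 8) = 4214*(1/18568) - 40070/(-15) = 2107/9284 - 40070*(-1/15) = 2107/9284 + 8014/3 = 74408297/27852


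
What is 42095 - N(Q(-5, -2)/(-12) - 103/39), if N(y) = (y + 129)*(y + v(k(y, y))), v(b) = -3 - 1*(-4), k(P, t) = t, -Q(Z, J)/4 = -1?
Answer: 64404950/1521 ≈ 42344.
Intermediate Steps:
Q(Z, J) = 4 (Q(Z, J) = -4*(-1) = 4)
v(b) = 1 (v(b) = -3 + 4 = 1)
N(y) = (1 + y)*(129 + y) (N(y) = (y + 129)*(y + 1) = (129 + y)*(1 + y) = (1 + y)*(129 + y))
42095 - N(Q(-5, -2)/(-12) - 103/39) = 42095 - (129 + (4/(-12) - 103/39)**2 + 130*(4/(-12) - 103/39)) = 42095 - (129 + (4*(-1/12) - 103*1/39)**2 + 130*(4*(-1/12) - 103*1/39)) = 42095 - (129 + (-1/3 - 103/39)**2 + 130*(-1/3 - 103/39)) = 42095 - (129 + (-116/39)**2 + 130*(-116/39)) = 42095 - (129 + 13456/1521 - 1160/3) = 42095 - 1*(-378455/1521) = 42095 + 378455/1521 = 64404950/1521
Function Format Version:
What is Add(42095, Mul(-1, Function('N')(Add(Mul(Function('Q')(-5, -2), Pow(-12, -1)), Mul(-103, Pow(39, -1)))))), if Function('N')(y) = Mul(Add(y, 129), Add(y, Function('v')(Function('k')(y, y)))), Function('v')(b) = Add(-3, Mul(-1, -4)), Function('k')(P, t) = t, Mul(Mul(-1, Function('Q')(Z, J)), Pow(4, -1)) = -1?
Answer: Rational(64404950, 1521) ≈ 42344.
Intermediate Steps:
Function('Q')(Z, J) = 4 (Function('Q')(Z, J) = Mul(-4, -1) = 4)
Function('v')(b) = 1 (Function('v')(b) = Add(-3, 4) = 1)
Function('N')(y) = Mul(Add(1, y), Add(129, y)) (Function('N')(y) = Mul(Add(y, 129), Add(y, 1)) = Mul(Add(129, y), Add(1, y)) = Mul(Add(1, y), Add(129, y)))
Add(42095, Mul(-1, Function('N')(Add(Mul(Function('Q')(-5, -2), Pow(-12, -1)), Mul(-103, Pow(39, -1)))))) = Add(42095, Mul(-1, Add(129, Pow(Add(Mul(4, Pow(-12, -1)), Mul(-103, Pow(39, -1))), 2), Mul(130, Add(Mul(4, Pow(-12, -1)), Mul(-103, Pow(39, -1))))))) = Add(42095, Mul(-1, Add(129, Pow(Add(Mul(4, Rational(-1, 12)), Mul(-103, Rational(1, 39))), 2), Mul(130, Add(Mul(4, Rational(-1, 12)), Mul(-103, Rational(1, 39))))))) = Add(42095, Mul(-1, Add(129, Pow(Add(Rational(-1, 3), Rational(-103, 39)), 2), Mul(130, Add(Rational(-1, 3), Rational(-103, 39)))))) = Add(42095, Mul(-1, Add(129, Pow(Rational(-116, 39), 2), Mul(130, Rational(-116, 39))))) = Add(42095, Mul(-1, Add(129, Rational(13456, 1521), Rational(-1160, 3)))) = Add(42095, Mul(-1, Rational(-378455, 1521))) = Add(42095, Rational(378455, 1521)) = Rational(64404950, 1521)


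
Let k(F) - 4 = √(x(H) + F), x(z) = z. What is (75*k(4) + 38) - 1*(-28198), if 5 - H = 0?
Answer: 28761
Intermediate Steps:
H = 5 (H = 5 - 1*0 = 5 + 0 = 5)
k(F) = 4 + √(5 + F)
(75*k(4) + 38) - 1*(-28198) = (75*(4 + √(5 + 4)) + 38) - 1*(-28198) = (75*(4 + √9) + 38) + 28198 = (75*(4 + 3) + 38) + 28198 = (75*7 + 38) + 28198 = (525 + 38) + 28198 = 563 + 28198 = 28761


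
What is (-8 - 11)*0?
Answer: 0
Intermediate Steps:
(-8 - 11)*0 = -19*0 = 0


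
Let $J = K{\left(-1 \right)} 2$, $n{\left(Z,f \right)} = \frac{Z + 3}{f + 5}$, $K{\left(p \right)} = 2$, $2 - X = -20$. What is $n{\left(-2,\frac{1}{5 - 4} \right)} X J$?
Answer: $\frac{44}{3} \approx 14.667$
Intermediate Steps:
$X = 22$ ($X = 2 - -20 = 2 + 20 = 22$)
$n{\left(Z,f \right)} = \frac{3 + Z}{5 + f}$
$J = 4$ ($J = 2 \cdot 2 = 4$)
$n{\left(-2,\frac{1}{5 - 4} \right)} X J = \frac{3 - 2}{5 + \frac{1}{5 - 4}} \cdot 22 \cdot 4 = \frac{1}{5 + 1^{-1}} \cdot 1 \cdot 22 \cdot 4 = \frac{1}{5 + 1} \cdot 1 \cdot 22 \cdot 4 = \frac{1}{6} \cdot 1 \cdot 22 \cdot 4 = \frac{1}{6} \cdot 22 \cdot 4 = \frac{11}{3} \cdot 4 = \frac{44}{3}$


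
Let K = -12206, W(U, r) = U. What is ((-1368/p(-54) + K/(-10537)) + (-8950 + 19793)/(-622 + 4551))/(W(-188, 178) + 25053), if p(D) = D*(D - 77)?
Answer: 60602165197/404557281962985 ≈ 0.00014980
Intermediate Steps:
p(D) = D*(-77 + D)
((-1368/p(-54) + K/(-10537)) + (-8950 + 19793)/(-622 + 4551))/(W(-188, 178) + 25053) = ((-1368*(-1/(54*(-77 - 54))) - 12206/(-10537)) + (-8950 + 19793)/(-622 + 4551))/(-188 + 25053) = ((-1368/((-54*(-131))) - 12206*(-1/10537)) + 10843/3929)/24865 = ((-1368/7074 + 12206/10537) + 10843*(1/3929))*(1/24865) = ((-1368*1/7074 + 12206/10537) + 10843/3929)*(1/24865) = ((-76/393 + 12206/10537) + 10843/3929)*(1/24865) = (3996146/4141041 + 10843/3929)*(1/24865) = (60602165197/16270150089)*(1/24865) = 60602165197/404557281962985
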